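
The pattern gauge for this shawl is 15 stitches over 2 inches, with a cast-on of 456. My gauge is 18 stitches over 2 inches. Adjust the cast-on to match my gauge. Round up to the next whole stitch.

Scale factor = 18 / 15 = 1.200.
456 × 18 / 15 = 547.20 sts.
→ 548 sts.

Cast on 548 stitches.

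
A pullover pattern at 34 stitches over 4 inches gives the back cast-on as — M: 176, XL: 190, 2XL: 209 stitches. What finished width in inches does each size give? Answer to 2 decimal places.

34/4 = 8.5 sts per in.
M: 176 / 8.5 = 20.706 → 20.71 in.
XL: 190 / 8.5 = 22.353 → 22.35 in.
2XL: 209 / 8.5 = 24.588 → 24.59 in.

M 20.71 inches; XL 22.35 inches; 2XL 24.59 inches.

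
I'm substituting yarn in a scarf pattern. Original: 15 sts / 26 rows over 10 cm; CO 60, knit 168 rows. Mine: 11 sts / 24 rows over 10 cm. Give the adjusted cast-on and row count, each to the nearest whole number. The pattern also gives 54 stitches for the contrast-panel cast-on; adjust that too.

Stitches: 60 × 11/15 = 44.00 → 44.
Rows: 168 × 24/26 = 155.08 → 155.
contrast-panel cast-on: 54 × 11/15 = 39.60 → 40.

Cast on 44 stitches; work 155 rows; contrast-panel cast-on 40 stitches.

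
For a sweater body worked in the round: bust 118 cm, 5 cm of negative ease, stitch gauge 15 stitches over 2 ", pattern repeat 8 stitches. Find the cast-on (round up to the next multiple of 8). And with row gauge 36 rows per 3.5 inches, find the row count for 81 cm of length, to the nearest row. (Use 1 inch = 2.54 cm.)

Cast on 336 stitches; work 328 rows.

Finished = 118 − 5 = 113 cm.
113 cm × 1/2.54 = 44.49 inches.
15/2 = 7.5 sts per in; 44.49 × 7.5 = 333.66 sts.
Next multiple of 8 → 336.
81 cm = 31.89 inches; × 10.286 = 328.01 → 328 rows.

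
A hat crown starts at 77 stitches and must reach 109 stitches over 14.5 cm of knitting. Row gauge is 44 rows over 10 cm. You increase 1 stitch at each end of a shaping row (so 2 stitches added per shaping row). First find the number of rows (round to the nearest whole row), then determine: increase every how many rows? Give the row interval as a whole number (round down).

Increase every 4th row.

Rows = 14.5 × 4.4 = 63.8 → 64 rows.
Stitches to add: 32 → 16 shaping rows (at 2 st each).
64 / 16 = 4.00 → every 4 rows.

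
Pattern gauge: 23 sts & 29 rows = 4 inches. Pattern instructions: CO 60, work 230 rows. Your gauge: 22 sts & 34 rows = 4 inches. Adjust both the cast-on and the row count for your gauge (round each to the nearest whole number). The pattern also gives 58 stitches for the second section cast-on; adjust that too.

Stitches: 60 × 22/23 = 57.39 → 57.
Rows: 230 × 34/29 = 269.66 → 270.
second section cast-on: 58 × 22/23 = 55.48 → 55.

Cast on 57 stitches; work 270 rows; second section cast-on 55 stitches.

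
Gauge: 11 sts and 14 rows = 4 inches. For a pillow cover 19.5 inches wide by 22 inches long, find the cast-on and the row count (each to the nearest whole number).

Stitch gauge = 11/4 = 2.75 sts/in; 19.5 × 2.75 = 53.62 → 54 sts.
Row gauge = 14/4 = 3.5 rows/in; 22 × 3.5 = 77.00 → 77 rows.

Cast on 54 stitches and work 77 rows.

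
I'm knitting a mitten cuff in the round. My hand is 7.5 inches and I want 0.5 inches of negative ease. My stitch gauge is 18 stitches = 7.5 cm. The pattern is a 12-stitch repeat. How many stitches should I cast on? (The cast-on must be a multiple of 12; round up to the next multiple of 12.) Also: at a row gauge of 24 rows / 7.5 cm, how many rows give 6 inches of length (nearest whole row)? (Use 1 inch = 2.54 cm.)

Cast on 48 stitches; work 49 rows.

Finished = 7.5 − 0.5 = 7 inches.
7 inches × 2.54 = 17.78 cm.
18/7.5 = 2.4 sts per cm; 17.78 × 2.4 = 42.67 sts.
Next multiple of 12 → 48.
6 inches = 15.24 cm; × 3.2 = 48.77 → 49 rows.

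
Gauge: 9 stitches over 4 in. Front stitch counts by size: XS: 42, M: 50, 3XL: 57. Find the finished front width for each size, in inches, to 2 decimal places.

XS 18.67 inches; M 22.22 inches; 3XL 25.33 inches.

9/4 = 2.25 sts per in.
XS: 42 / 2.25 = 18.667 → 18.67 in.
M: 50 / 2.25 = 22.222 → 22.22 in.
3XL: 57 / 2.25 = 25.333 → 25.33 in.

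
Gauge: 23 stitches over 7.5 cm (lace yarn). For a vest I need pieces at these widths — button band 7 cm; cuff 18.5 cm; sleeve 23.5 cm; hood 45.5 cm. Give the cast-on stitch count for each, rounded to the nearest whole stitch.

Rate = 23/7.5 = 3.067 sts per cm.
button band: 7 × 3.067 = 21.47 → 21.
cuff: 18.5 × 3.067 = 56.73 → 57.
sleeve: 23.5 × 3.067 = 72.07 → 72.
hood: 45.5 × 3.067 = 139.53 → 140.

button band 21; cuff 57; sleeve 72; hood 140.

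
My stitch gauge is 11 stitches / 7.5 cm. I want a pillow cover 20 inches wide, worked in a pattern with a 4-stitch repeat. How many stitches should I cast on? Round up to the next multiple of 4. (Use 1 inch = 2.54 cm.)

76 stitches.

20 in = 20 × 2.54 = 50.80 cm.
11 / 7.5 = 1.467 sts/cm.
50.80 × 1.467 = 74.51 sts.
→ 76.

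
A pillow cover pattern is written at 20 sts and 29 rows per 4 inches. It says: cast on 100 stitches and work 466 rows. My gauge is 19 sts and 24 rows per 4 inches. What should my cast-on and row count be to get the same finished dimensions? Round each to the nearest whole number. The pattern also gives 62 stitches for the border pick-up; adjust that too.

Stitches: 100 × 19/20 = 95.00 → 95.
Rows: 466 × 24/29 = 385.66 → 386.
border pick-up: 62 × 19/20 = 58.90 → 59.

Cast on 95 stitches; work 386 rows; border pick-up 59 stitches.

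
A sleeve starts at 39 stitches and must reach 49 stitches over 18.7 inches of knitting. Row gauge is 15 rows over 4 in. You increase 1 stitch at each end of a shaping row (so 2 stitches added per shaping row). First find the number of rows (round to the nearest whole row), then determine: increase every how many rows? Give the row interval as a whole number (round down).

Rows = 18.7 × 3.75 = 70.1 → 70 rows.
Stitches to add: 10 → 5 shaping rows (at 2 st each).
70 / 5 = 14.00 → every 14 rows.

Increase every 14th row.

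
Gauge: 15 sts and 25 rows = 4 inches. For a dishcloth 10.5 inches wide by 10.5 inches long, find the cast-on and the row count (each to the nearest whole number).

Stitch gauge = 15/4 = 3.75 sts/in; 10.5 × 3.75 = 39.38 → 39 sts.
Row gauge = 25/4 = 6.25 rows/in; 10.5 × 6.25 = 65.62 → 66 rows.

Cast on 39 stitches and work 66 rows.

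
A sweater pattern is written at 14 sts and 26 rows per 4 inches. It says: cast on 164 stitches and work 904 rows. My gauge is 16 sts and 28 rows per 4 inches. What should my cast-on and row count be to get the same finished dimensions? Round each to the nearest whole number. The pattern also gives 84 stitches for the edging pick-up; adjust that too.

Cast on 187 stitches; work 974 rows; edging pick-up 96 stitches.

Stitches: 164 × 16/14 = 187.43 → 187.
Rows: 904 × 28/26 = 973.54 → 974.
edging pick-up: 84 × 16/14 = 96.00 → 96.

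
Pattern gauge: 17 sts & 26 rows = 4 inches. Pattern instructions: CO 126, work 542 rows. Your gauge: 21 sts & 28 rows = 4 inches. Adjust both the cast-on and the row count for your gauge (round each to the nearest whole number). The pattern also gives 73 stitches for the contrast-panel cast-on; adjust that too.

Cast on 156 stitches; work 584 rows; contrast-panel cast-on 90 stitches.

Stitches: 126 × 21/17 = 155.65 → 156.
Rows: 542 × 28/26 = 583.69 → 584.
contrast-panel cast-on: 73 × 21/17 = 90.18 → 90.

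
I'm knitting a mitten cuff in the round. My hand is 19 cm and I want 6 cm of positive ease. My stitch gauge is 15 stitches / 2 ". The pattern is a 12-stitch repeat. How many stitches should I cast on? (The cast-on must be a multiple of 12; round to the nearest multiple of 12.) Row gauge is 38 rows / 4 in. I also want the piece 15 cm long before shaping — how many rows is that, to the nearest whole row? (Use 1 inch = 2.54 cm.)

Cast on 72 stitches; work 56 rows.

Finished = 19 + 6 = 25 cm.
25 cm × 1/2.54 = 9.84 inches.
15/2 = 7.5 sts per in; 9.84 × 7.5 = 73.82 sts.
Nearest multiple of 12 → 72.
15 cm = 5.91 inches; × 9.5 = 56.10 → 56 rows.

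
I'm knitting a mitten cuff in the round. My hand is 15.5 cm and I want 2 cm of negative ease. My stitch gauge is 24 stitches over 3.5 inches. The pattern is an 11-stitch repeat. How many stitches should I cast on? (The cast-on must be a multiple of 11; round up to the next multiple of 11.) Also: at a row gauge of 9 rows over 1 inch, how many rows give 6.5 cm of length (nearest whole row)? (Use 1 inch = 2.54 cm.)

Finished = 15.5 − 2 = 13.5 cm.
13.5 cm × 1/2.54 = 5.31 inches.
24/3.5 = 6.857 sts per in; 5.31 × 6.857 = 36.45 sts.
Next multiple of 11 → 44.
6.5 cm = 2.56 inches; × 9 = 23.03 → 23 rows.

Cast on 44 stitches; work 23 rows.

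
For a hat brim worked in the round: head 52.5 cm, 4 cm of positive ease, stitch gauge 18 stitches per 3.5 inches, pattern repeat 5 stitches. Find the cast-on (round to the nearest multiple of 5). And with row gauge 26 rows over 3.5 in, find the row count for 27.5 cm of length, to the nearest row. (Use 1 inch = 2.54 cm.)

Cast on 115 stitches; work 80 rows.

Finished = 52.5 + 4 = 56.5 cm.
56.5 cm × 1/2.54 = 22.24 inches.
18/3.5 = 5.143 sts per in; 22.24 × 5.143 = 114.40 sts.
Nearest multiple of 5 → 115.
27.5 cm = 10.83 inches; × 7.429 = 80.43 → 80 rows.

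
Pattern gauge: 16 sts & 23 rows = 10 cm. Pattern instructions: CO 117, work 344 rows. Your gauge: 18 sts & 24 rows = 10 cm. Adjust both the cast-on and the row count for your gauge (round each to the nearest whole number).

Cast on 132 stitches; work 359 rows.

Stitches: 117 × 18/16 = 131.62 → 132.
Rows: 344 × 24/23 = 358.96 → 359.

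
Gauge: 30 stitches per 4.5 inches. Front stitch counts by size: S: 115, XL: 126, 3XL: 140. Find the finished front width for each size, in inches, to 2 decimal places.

30/4.5 = 6.667 sts per in.
S: 115 / 6.667 = 17.250 → 17.25 in.
XL: 126 / 6.667 = 18.900 → 18.90 in.
3XL: 140 / 6.667 = 21.000 → 21.00 in.

S 17.25 inches; XL 18.90 inches; 3XL 21.00 inches.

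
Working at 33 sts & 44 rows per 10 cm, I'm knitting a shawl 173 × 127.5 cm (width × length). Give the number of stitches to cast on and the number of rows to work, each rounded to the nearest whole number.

Cast on 571 stitches and work 561 rows.

Stitch gauge = 33/10 = 3.3 sts/cm; 173 × 3.3 = 570.90 → 571 sts.
Row gauge = 44/10 = 4.4 rows/cm; 127.5 × 4.4 = 561.00 → 561 rows.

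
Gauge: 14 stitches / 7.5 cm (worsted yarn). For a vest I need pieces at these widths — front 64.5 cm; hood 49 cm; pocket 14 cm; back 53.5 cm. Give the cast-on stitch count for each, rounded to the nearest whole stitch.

Rate = 14/7.5 = 1.867 sts per cm.
front: 64.5 × 1.867 = 120.40 → 120.
hood: 49 × 1.867 = 91.47 → 91.
pocket: 14 × 1.867 = 26.13 → 26.
back: 53.5 × 1.867 = 99.87 → 100.

front 120; hood 91; pocket 26; back 100.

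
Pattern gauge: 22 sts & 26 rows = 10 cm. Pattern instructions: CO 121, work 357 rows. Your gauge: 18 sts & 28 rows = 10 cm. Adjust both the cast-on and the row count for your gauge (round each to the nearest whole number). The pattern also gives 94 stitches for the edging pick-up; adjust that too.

Cast on 99 stitches; work 384 rows; edging pick-up 77 stitches.

Stitches: 121 × 18/22 = 99.00 → 99.
Rows: 357 × 28/26 = 384.46 → 384.
edging pick-up: 94 × 18/22 = 76.91 → 77.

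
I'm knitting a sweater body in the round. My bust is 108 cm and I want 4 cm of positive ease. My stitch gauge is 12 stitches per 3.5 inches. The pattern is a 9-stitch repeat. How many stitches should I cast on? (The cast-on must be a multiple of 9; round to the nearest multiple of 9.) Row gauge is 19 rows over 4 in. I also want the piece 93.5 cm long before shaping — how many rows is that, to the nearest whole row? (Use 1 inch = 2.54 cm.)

Cast on 153 stitches; work 175 rows.

Finished = 108 + 4 = 112 cm.
112 cm × 1/2.54 = 44.09 inches.
12/3.5 = 3.429 sts per in; 44.09 × 3.429 = 151.18 sts.
Nearest multiple of 9 → 153.
93.5 cm = 36.81 inches; × 4.75 = 174.85 → 175 rows.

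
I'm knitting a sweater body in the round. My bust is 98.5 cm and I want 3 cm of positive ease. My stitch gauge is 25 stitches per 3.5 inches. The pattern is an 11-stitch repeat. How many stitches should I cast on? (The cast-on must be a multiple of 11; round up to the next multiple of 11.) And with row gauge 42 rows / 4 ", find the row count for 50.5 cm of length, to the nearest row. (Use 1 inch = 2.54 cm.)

Finished = 98.5 + 3 = 101.5 cm.
101.5 cm × 1/2.54 = 39.96 inches.
25/3.5 = 7.143 sts per in; 39.96 × 7.143 = 285.43 sts.
Next multiple of 11 → 286.
50.5 cm = 19.88 inches; × 10.5 = 208.76 → 209 rows.

Cast on 286 stitches; work 209 rows.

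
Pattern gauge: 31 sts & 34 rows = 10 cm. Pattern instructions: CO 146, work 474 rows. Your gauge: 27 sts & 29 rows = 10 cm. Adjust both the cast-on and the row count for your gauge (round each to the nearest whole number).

Cast on 127 stitches; work 404 rows.

Stitches: 146 × 27/31 = 127.16 → 127.
Rows: 474 × 29/34 = 404.29 → 404.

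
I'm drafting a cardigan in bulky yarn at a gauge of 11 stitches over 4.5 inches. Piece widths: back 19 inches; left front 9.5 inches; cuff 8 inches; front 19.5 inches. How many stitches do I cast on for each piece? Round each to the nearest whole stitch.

back 46; left front 23; cuff 20; front 48.

Rate = 11/4.5 = 2.444 sts per in.
back: 19 × 2.444 = 46.44 → 46.
left front: 9.5 × 2.444 = 23.22 → 23.
cuff: 8 × 2.444 = 19.56 → 20.
front: 19.5 × 2.444 = 47.67 → 48.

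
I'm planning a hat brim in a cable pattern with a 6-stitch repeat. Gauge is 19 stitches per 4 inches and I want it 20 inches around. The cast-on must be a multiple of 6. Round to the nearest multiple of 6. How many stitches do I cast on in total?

19 / 4 = 4.75 sts per inch.
20 × 4.75 = 95.00 sts.
Nearest multiple of 6: 96.

CO 96 sts.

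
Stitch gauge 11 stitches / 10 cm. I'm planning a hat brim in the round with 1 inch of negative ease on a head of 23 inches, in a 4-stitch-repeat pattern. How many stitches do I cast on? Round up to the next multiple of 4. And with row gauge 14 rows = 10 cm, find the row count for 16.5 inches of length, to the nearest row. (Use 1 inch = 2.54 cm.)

Cast on 64 stitches; work 59 rows.

Finished = 23 − 1 = 22 inches.
22 inches × 2.54 = 55.88 cm.
11/10 = 1.1 sts per cm; 55.88 × 1.1 = 61.47 sts.
Next multiple of 4 → 64.
16.5 inches = 41.91 cm; × 1.4 = 58.67 → 59 rows.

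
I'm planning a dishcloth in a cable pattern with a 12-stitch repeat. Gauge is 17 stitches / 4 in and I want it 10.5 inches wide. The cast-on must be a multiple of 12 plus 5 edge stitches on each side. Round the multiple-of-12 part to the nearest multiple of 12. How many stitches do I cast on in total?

17 / 4 = 4.25 sts per inch.
10.5 × 4.25 = 44.62 sts.
Less 10 edge sts → 34.62 for the repeat.
Nearest multiple of 12: 36.
Add back 10 edge sts → 46.

CO 46 sts.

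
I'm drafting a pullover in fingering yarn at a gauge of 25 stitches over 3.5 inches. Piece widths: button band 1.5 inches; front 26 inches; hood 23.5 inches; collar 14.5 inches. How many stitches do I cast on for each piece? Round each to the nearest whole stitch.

Rate = 25/3.5 = 7.143 sts per in.
button band: 1.5 × 7.143 = 10.71 → 11.
front: 26 × 7.143 = 185.71 → 186.
hood: 23.5 × 7.143 = 167.86 → 168.
collar: 14.5 × 7.143 = 103.57 → 104.

button band 11; front 186; hood 168; collar 104.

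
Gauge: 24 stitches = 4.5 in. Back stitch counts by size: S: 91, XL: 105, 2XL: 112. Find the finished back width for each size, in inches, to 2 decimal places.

24/4.5 = 5.333 sts per in.
S: 91 / 5.333 = 17.062 → 17.06 in.
XL: 105 / 5.333 = 19.688 → 19.69 in.
2XL: 112 / 5.333 = 21.000 → 21.00 in.

S 17.06 inches; XL 19.69 inches; 2XL 21.00 inches.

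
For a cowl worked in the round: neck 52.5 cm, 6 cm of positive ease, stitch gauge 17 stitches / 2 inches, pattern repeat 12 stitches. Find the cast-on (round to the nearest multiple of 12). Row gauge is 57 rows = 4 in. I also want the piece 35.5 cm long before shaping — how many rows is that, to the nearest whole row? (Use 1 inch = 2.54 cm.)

Cast on 192 stitches; work 199 rows.

Finished = 52.5 + 6 = 58.5 cm.
58.5 cm × 1/2.54 = 23.03 inches.
17/2 = 8.5 sts per in; 23.03 × 8.5 = 195.77 sts.
Nearest multiple of 12 → 192.
35.5 cm = 13.98 inches; × 14.25 = 199.16 → 199 rows.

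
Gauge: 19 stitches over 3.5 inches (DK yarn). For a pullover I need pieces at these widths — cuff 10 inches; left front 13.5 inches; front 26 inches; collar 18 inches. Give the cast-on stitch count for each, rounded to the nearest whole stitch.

cuff 54; left front 73; front 141; collar 98.

Rate = 19/3.5 = 5.429 sts per in.
cuff: 10 × 5.429 = 54.29 → 54.
left front: 13.5 × 5.429 = 73.29 → 73.
front: 26 × 5.429 = 141.14 → 141.
collar: 18 × 5.429 = 97.71 → 98.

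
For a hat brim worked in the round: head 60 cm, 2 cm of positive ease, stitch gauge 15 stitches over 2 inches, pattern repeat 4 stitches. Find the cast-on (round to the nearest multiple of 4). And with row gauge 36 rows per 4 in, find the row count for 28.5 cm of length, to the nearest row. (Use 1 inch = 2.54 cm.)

Finished = 60 + 2 = 62 cm.
62 cm × 1/2.54 = 24.41 inches.
15/2 = 7.5 sts per in; 24.41 × 7.5 = 183.07 sts.
Nearest multiple of 4 → 184.
28.5 cm = 11.22 inches; × 9 = 100.98 → 101 rows.

Cast on 184 stitches; work 101 rows.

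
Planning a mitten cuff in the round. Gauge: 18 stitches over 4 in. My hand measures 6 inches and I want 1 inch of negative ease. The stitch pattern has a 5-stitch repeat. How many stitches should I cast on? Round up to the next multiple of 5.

Finished = 6 − 1 = 5 inches.
18 / 4 = 4.5 sts/in.
5 × 4.5 = 22.50 sts.
Next multiple of 5: 25.

Cast on 25 stitches.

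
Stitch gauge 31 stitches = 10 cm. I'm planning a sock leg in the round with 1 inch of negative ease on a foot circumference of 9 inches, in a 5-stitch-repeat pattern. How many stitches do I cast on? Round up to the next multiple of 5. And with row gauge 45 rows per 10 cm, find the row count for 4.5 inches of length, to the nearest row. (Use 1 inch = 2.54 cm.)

Cast on 65 stitches; work 51 rows.

Finished = 9 − 1 = 8 inches.
8 inches × 2.54 = 20.32 cm.
31/10 = 3.1 sts per cm; 20.32 × 3.1 = 62.99 sts.
Next multiple of 5 → 65.
4.5 inches = 11.43 cm; × 4.5 = 51.44 → 51 rows.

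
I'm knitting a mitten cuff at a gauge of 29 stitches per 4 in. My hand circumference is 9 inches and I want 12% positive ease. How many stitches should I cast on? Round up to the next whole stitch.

Finished = 9 × 1.12 = 10.08 in.
29 / 4 = 7.25 sts per inch.
10.08 × 7.25 = 73.08 sts.
→ 74 sts.

74 stitches.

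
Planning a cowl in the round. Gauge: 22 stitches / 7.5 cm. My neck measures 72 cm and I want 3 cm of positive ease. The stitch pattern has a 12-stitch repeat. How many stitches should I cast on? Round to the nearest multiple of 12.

Finished = 72 + 3 = 75 cm.
22 / 7.5 = 2.933 sts/cm.
75 × 2.933 = 220.00 sts.
Nearest multiple of 12: 216.

216 stitches.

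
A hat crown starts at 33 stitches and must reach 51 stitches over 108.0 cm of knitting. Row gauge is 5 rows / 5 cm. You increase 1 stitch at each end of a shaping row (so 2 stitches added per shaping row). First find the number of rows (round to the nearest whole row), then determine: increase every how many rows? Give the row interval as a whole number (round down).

Increase every 12th row.

Rows = 108.0 × 1 = 108.0 → 108 rows.
Stitches to add: 18 → 9 shaping rows (at 2 st each).
108 / 9 = 12.00 → every 12 rows.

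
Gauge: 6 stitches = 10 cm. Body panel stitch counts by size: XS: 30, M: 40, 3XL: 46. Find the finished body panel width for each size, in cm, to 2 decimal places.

XS 50.00 cm; M 66.67 cm; 3XL 76.67 cm.

6/10 = 0.6 sts per cm.
XS: 30 / 0.6 = 50.000 → 50.00 cm.
M: 40 / 0.6 = 66.667 → 66.67 cm.
3XL: 46 / 0.6 = 76.667 → 76.67 cm.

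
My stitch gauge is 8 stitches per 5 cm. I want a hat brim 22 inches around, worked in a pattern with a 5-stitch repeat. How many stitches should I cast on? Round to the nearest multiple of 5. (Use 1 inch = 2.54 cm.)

22 in = 22 × 2.54 = 55.88 cm.
8 / 5 = 1.6 sts/cm.
55.88 × 1.6 = 89.41 sts.
→ 90.

CO 90 sts.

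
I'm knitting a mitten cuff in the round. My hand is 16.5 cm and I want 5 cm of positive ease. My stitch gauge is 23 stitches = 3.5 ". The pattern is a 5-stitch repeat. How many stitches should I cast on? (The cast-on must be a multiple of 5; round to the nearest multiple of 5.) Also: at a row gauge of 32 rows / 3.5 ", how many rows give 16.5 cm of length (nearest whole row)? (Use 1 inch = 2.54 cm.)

Cast on 55 stitches; work 59 rows.

Finished = 16.5 + 5 = 21.5 cm.
21.5 cm × 1/2.54 = 8.46 inches.
23/3.5 = 6.571 sts per in; 8.46 × 6.571 = 55.62 sts.
Nearest multiple of 5 → 55.
16.5 cm = 6.50 inches; × 9.143 = 59.39 → 59 rows.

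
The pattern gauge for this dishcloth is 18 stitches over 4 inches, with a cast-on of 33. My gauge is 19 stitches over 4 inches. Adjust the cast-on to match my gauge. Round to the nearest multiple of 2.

Cast on 34 stitches.

Scale factor = 19 / 18 = 1.056.
33 × 19 / 18 = 34.83 sts.
→ 34 sts.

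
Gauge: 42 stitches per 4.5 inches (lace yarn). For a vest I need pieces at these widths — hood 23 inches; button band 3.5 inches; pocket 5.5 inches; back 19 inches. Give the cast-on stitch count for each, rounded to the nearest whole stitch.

hood 215; button band 33; pocket 51; back 177.

Rate = 42/4.5 = 9.333 sts per in.
hood: 23 × 9.333 = 214.67 → 215.
button band: 3.5 × 9.333 = 32.67 → 33.
pocket: 5.5 × 9.333 = 51.33 → 51.
back: 19 × 9.333 = 177.33 → 177.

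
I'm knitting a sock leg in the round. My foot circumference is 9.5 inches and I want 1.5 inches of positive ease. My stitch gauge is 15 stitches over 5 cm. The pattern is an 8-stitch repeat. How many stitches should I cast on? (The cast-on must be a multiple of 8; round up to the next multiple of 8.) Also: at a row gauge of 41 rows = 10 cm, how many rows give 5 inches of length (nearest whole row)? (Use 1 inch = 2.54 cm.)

Finished = 9.5 + 1.5 = 11 inches.
11 inches × 2.54 = 27.94 cm.
15/5 = 3 sts per cm; 27.94 × 3 = 83.82 sts.
Next multiple of 8 → 88.
5 inches = 12.70 cm; × 4.1 = 52.07 → 52 rows.

Cast on 88 stitches; work 52 rows.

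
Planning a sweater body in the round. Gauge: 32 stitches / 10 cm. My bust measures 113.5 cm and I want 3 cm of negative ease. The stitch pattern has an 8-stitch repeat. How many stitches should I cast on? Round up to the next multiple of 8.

CO 360 sts.

Finished = 113.5 − 3 = 110.5 cm.
32 / 10 = 3.2 sts/cm.
110.5 × 3.2 = 353.60 sts.
Next multiple of 8: 360.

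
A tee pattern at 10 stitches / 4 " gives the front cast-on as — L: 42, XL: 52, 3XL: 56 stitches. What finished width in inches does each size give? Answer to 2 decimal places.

L 16.80 inches; XL 20.80 inches; 3XL 22.40 inches.

10/4 = 2.5 sts per in.
L: 42 / 2.5 = 16.800 → 16.80 in.
XL: 52 / 2.5 = 20.800 → 20.80 in.
3XL: 56 / 2.5 = 22.400 → 22.40 in.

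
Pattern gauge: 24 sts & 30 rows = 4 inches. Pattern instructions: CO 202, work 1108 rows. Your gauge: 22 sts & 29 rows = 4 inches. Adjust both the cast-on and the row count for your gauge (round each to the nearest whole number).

Stitches: 202 × 22/24 = 185.17 → 185.
Rows: 1108 × 29/30 = 1071.07 → 1071.

Cast on 185 stitches; work 1071 rows.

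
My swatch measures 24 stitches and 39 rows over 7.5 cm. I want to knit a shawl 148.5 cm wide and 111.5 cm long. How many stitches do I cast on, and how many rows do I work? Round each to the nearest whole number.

Cast on 475 stitches and work 580 rows.

Stitch gauge = 24/7.5 = 3.2 sts/cm; 148.5 × 3.2 = 475.20 → 475 sts.
Row gauge = 39/7.5 = 5.2 rows/cm; 111.5 × 5.2 = 579.80 → 580 rows.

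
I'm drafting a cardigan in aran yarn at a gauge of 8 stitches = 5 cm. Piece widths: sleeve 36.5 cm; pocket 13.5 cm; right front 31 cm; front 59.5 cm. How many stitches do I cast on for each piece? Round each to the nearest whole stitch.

sleeve 58; pocket 22; right front 50; front 95.

Rate = 8/5 = 1.6 sts per cm.
sleeve: 36.5 × 1.6 = 58.40 → 58.
pocket: 13.5 × 1.6 = 21.60 → 22.
right front: 31 × 1.6 = 49.60 → 50.
front: 59.5 × 1.6 = 95.20 → 95.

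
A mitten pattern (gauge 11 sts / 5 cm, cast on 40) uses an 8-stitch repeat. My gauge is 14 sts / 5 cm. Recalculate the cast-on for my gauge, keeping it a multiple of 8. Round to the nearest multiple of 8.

48 stitches.

40 × 14 / 11 = 50.91.
Nearest multiple of 8: 48.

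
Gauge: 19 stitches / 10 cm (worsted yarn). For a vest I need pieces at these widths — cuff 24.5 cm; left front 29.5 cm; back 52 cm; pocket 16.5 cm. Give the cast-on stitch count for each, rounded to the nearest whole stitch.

cuff 47; left front 56; back 99; pocket 31.

Rate = 19/10 = 1.9 sts per cm.
cuff: 24.5 × 1.9 = 46.55 → 47.
left front: 29.5 × 1.9 = 56.05 → 56.
back: 52 × 1.9 = 98.80 → 99.
pocket: 16.5 × 1.9 = 31.35 → 31.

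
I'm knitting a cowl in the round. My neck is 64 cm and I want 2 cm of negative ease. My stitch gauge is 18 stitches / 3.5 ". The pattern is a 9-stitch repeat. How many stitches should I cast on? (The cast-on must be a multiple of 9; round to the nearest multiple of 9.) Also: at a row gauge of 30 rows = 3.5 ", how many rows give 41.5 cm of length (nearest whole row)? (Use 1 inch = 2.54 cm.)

Cast on 126 stitches; work 140 rows.

Finished = 64 − 2 = 62 cm.
62 cm × 1/2.54 = 24.41 inches.
18/3.5 = 5.143 sts per in; 24.41 × 5.143 = 125.53 sts.
Nearest multiple of 9 → 126.
41.5 cm = 16.34 inches; × 8.571 = 140.04 → 140 rows.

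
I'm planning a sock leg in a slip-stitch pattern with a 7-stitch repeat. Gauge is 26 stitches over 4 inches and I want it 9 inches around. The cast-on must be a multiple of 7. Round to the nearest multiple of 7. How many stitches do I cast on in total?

CO 56 sts.

26 / 4 = 6.5 sts per inch.
9 × 6.5 = 58.50 sts.
Nearest multiple of 7: 56.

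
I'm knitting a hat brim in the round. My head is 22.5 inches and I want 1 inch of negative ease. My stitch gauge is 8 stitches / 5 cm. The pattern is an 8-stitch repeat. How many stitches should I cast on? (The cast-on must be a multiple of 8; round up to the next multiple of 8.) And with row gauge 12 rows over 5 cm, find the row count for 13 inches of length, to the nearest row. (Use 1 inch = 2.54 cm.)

Cast on 88 stitches; work 79 rows.

Finished = 22.5 − 1 = 21.5 inches.
21.5 inches × 2.54 = 54.61 cm.
8/5 = 1.6 sts per cm; 54.61 × 1.6 = 87.38 sts.
Next multiple of 8 → 88.
13 inches = 33.02 cm; × 2.4 = 79.25 → 79 rows.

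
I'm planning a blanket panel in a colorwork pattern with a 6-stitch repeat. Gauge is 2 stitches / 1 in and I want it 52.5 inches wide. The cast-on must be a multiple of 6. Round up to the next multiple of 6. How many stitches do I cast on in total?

2 / 1 = 2 sts per inch.
52.5 × 2 = 105.00 sts.
Next multiple of 6: 108.

Cast on 108 stitches.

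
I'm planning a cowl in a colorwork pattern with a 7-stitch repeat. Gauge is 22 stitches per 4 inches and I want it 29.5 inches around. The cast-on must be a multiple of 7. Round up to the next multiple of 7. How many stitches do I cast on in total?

Cast on 168 stitches.

22 / 4 = 5.5 sts per inch.
29.5 × 5.5 = 162.25 sts.
Next multiple of 7: 168.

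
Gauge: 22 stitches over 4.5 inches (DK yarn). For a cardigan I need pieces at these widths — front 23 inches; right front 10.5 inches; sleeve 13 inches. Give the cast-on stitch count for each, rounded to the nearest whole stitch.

front 112; right front 51; sleeve 64.

Rate = 22/4.5 = 4.889 sts per in.
front: 23 × 4.889 = 112.44 → 112.
right front: 10.5 × 4.889 = 51.33 → 51.
sleeve: 13 × 4.889 = 63.56 → 64.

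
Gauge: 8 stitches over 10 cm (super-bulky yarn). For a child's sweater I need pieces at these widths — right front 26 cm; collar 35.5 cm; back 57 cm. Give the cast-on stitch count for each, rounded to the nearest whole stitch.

right front 21; collar 28; back 46.

Rate = 8/10 = 0.8 sts per cm.
right front: 26 × 0.8 = 20.80 → 21.
collar: 35.5 × 0.8 = 28.40 → 28.
back: 57 × 0.8 = 45.60 → 46.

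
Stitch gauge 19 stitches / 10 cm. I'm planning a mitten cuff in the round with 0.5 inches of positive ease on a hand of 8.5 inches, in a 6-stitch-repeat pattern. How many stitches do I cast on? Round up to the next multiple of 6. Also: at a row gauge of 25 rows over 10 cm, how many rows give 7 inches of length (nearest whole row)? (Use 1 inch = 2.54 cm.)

Finished = 8.5 + 0.5 = 9 inches.
9 inches × 2.54 = 22.86 cm.
19/10 = 1.9 sts per cm; 22.86 × 1.9 = 43.43 sts.
Next multiple of 6 → 48.
7 inches = 17.78 cm; × 2.5 = 44.45 → 44 rows.

Cast on 48 stitches; work 44 rows.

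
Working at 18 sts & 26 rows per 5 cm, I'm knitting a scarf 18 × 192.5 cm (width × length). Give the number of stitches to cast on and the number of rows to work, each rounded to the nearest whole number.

Cast on 65 stitches and work 1001 rows.

Stitch gauge = 18/5 = 3.6 sts/cm; 18 × 3.6 = 64.80 → 65 sts.
Row gauge = 26/5 = 5.2 rows/cm; 192.5 × 5.2 = 1001.00 → 1001 rows.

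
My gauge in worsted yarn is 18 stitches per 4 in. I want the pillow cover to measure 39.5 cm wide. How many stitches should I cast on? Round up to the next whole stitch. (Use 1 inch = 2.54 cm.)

39.5 cm = 15.55 in.
18 stitches / 4 in = 4.5 stitches per inch.
15.55 × 4.5 = 69.98 stitches.
Round up → 70.

CO 70 sts.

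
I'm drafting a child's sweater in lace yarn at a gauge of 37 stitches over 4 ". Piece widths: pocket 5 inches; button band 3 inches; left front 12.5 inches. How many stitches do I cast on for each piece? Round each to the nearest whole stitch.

Rate = 37/4 = 9.25 sts per in.
pocket: 5 × 9.25 = 46.25 → 46.
button band: 3 × 9.25 = 27.75 → 28.
left front: 12.5 × 9.25 = 115.62 → 116.

pocket 46; button band 28; left front 116.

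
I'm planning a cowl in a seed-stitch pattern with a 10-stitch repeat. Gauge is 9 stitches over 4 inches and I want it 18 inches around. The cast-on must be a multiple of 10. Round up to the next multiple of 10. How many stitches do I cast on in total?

Cast on 50 stitches.

9 / 4 = 2.25 sts per inch.
18 × 2.25 = 40.50 sts.
Next multiple of 10: 50.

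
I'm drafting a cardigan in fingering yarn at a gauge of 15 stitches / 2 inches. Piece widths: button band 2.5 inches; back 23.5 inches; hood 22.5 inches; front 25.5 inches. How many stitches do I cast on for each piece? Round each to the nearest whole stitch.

Rate = 15/2 = 7.5 sts per in.
button band: 2.5 × 7.5 = 18.75 → 19.
back: 23.5 × 7.5 = 176.25 → 176.
hood: 22.5 × 7.5 = 168.75 → 169.
front: 25.5 × 7.5 = 191.25 → 191.

button band 19; back 176; hood 169; front 191.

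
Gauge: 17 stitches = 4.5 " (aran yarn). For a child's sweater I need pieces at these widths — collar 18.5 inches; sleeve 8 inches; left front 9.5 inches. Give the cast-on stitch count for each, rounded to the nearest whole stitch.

Rate = 17/4.5 = 3.778 sts per in.
collar: 18.5 × 3.778 = 69.89 → 70.
sleeve: 8 × 3.778 = 30.22 → 30.
left front: 9.5 × 3.778 = 35.89 → 36.

collar 70; sleeve 30; left front 36.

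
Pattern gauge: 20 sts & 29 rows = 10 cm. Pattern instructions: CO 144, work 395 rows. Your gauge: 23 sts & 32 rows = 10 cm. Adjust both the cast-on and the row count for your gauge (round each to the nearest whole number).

Stitches: 144 × 23/20 = 165.60 → 166.
Rows: 395 × 32/29 = 435.86 → 436.

Cast on 166 stitches; work 436 rows.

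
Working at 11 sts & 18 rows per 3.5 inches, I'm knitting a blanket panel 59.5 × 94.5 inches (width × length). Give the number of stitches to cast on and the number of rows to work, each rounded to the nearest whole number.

Stitch gauge = 11/3.5 = 3.143 sts/in; 59.5 × 3.143 = 187.00 → 187 sts.
Row gauge = 18/3.5 = 5.143 rows/in; 94.5 × 5.143 = 486.00 → 486 rows.

Cast on 187 stitches and work 486 rows.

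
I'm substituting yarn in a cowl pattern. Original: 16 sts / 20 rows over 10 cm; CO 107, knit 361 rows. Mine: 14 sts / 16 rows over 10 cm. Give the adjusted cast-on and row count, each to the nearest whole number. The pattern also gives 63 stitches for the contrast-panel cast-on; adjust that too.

Cast on 94 stitches; work 289 rows; contrast-panel cast-on 55 stitches.

Stitches: 107 × 14/16 = 93.62 → 94.
Rows: 361 × 16/20 = 288.80 → 289.
contrast-panel cast-on: 63 × 14/16 = 55.12 → 55.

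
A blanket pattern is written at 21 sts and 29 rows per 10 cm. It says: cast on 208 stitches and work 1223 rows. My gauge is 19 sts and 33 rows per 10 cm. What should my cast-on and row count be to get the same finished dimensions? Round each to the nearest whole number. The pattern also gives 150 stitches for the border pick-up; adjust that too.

Cast on 188 stitches; work 1392 rows; border pick-up 136 stitches.

Stitches: 208 × 19/21 = 188.19 → 188.
Rows: 1223 × 33/29 = 1391.69 → 1392.
border pick-up: 150 × 19/21 = 135.71 → 136.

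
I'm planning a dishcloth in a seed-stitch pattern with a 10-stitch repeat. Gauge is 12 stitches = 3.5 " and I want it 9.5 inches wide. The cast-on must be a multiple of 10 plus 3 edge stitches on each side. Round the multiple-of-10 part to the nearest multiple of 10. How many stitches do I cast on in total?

Cast on 36 stitches.

12 / 3.5 = 3.429 sts per inch.
9.5 × 3.429 = 32.57 sts.
Less 6 edge sts → 26.57 for the repeat.
Nearest multiple of 10: 30.
Add back 6 edge sts → 36.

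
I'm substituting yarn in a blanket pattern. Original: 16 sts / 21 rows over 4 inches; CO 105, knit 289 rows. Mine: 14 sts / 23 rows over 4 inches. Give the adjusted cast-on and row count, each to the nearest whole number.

Cast on 92 stitches; work 317 rows.

Stitches: 105 × 14/16 = 91.88 → 92.
Rows: 289 × 23/21 = 316.52 → 317.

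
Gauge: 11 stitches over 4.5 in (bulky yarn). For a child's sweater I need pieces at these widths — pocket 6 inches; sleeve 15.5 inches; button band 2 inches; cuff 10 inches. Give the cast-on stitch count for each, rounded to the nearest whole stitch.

Rate = 11/4.5 = 2.444 sts per in.
pocket: 6 × 2.444 = 14.67 → 15.
sleeve: 15.5 × 2.444 = 37.89 → 38.
button band: 2 × 2.444 = 4.89 → 5.
cuff: 10 × 2.444 = 24.44 → 24.

pocket 15; sleeve 38; button band 5; cuff 24.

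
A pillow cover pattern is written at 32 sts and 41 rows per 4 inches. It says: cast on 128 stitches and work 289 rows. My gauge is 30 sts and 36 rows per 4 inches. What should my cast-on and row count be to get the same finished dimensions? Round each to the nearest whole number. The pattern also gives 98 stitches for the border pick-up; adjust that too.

Stitches: 128 × 30/32 = 120.00 → 120.
Rows: 289 × 36/41 = 253.76 → 254.
border pick-up: 98 × 30/32 = 91.88 → 92.

Cast on 120 stitches; work 254 rows; border pick-up 92 stitches.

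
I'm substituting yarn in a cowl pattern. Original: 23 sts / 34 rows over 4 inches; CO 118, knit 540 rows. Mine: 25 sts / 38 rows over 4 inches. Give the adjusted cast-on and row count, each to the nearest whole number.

Cast on 128 stitches; work 604 rows.

Stitches: 118 × 25/23 = 128.26 → 128.
Rows: 540 × 38/34 = 603.53 → 604.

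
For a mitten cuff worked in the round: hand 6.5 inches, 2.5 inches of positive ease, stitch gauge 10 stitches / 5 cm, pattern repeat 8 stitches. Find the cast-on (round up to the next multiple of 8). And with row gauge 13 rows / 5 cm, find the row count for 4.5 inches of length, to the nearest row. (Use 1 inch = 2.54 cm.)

Finished = 6.5 + 2.5 = 9 inches.
9 inches × 2.54 = 22.86 cm.
10/5 = 2 sts per cm; 22.86 × 2 = 45.72 sts.
Next multiple of 8 → 48.
4.5 inches = 11.43 cm; × 2.6 = 29.72 → 30 rows.

Cast on 48 stitches; work 30 rows.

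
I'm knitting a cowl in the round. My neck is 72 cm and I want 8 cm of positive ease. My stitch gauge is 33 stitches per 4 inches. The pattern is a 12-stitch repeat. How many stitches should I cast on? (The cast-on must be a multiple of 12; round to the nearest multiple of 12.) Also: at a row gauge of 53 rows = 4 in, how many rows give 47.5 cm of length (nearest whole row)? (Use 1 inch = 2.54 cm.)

Cast on 264 stitches; work 248 rows.

Finished = 72 + 8 = 80 cm.
80 cm × 1/2.54 = 31.50 inches.
33/4 = 8.25 sts per in; 31.50 × 8.25 = 259.84 sts.
Nearest multiple of 12 → 264.
47.5 cm = 18.70 inches; × 13.25 = 247.79 → 248 rows.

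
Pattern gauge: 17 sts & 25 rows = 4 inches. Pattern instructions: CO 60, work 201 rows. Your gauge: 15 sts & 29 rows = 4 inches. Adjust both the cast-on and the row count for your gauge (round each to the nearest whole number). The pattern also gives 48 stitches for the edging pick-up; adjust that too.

Cast on 53 stitches; work 233 rows; edging pick-up 42 stitches.

Stitches: 60 × 15/17 = 52.94 → 53.
Rows: 201 × 29/25 = 233.16 → 233.
edging pick-up: 48 × 15/17 = 42.35 → 42.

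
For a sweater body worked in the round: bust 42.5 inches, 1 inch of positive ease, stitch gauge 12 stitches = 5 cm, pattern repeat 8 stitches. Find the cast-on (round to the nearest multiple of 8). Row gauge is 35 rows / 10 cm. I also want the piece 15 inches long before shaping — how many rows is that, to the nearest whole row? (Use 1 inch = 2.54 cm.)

Finished = 42.5 + 1 = 43.5 inches.
43.5 inches × 2.54 = 110.49 cm.
12/5 = 2.4 sts per cm; 110.49 × 2.4 = 265.18 sts.
Nearest multiple of 8 → 264.
15 inches = 38.10 cm; × 3.5 = 133.35 → 133 rows.

Cast on 264 stitches; work 133 rows.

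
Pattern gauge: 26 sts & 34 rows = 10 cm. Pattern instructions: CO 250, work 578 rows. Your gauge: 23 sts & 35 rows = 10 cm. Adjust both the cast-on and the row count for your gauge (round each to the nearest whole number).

Cast on 221 stitches; work 595 rows.

Stitches: 250 × 23/26 = 221.15 → 221.
Rows: 578 × 35/34 = 595.00 → 595.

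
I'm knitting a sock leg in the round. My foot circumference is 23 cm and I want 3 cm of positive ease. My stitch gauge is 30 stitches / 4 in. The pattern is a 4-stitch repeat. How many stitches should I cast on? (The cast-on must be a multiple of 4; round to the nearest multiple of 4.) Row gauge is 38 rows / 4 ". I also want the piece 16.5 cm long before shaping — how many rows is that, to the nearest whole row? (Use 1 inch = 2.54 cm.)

Cast on 76 stitches; work 62 rows.

Finished = 23 + 3 = 26 cm.
26 cm × 1/2.54 = 10.24 inches.
30/4 = 7.5 sts per in; 10.24 × 7.5 = 76.77 sts.
Nearest multiple of 4 → 76.
16.5 cm = 6.50 inches; × 9.5 = 61.71 → 62 rows.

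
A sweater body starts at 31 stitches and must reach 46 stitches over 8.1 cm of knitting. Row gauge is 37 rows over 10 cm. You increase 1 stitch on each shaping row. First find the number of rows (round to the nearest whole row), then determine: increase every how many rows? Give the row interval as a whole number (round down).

Rows = 8.1 × 3.7 = 30.0 → 30 rows.
Stitches to add: 15 → 15 shaping rows (at 1 st each).
30 / 15 = 2.00 → every 2 rows.

Increase every 2nd row.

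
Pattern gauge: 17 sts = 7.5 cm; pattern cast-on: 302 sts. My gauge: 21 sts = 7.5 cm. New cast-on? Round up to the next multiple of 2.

CO 374 sts.

Scale factor = 21 / 17 = 1.235.
302 × 21 / 17 = 373.06 sts.
→ 374 sts.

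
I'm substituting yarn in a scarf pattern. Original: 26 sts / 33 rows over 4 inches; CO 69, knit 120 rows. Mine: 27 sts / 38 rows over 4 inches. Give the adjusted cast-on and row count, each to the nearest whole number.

Cast on 72 stitches; work 138 rows.

Stitches: 69 × 27/26 = 71.65 → 72.
Rows: 120 × 38/33 = 138.18 → 138.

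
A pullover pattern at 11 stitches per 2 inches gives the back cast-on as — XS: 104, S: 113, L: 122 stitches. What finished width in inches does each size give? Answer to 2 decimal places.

11/2 = 5.5 sts per in.
XS: 104 / 5.5 = 18.909 → 18.91 in.
S: 113 / 5.5 = 20.545 → 20.55 in.
L: 122 / 5.5 = 22.182 → 22.18 in.

XS 18.91 inches; S 20.55 inches; L 22.18 inches.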